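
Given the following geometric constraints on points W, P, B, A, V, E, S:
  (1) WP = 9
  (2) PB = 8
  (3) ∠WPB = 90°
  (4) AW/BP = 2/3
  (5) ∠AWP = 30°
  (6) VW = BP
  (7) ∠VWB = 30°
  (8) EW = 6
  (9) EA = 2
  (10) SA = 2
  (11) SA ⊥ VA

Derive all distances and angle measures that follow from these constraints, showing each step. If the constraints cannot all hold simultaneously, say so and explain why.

The constraints are consistent.

From the given relations:
  AW = 2/3·BP = 2/3·8 ≈ 5.33
  VW = BP = 8

Step 1: From WP = 9, PB = 8, and ∠WPB = 90°, by the law of cosines:
  WB² = WP² + PB² - 2·WP·PB·cos(90°) = 81 + 64 - 0 = 145
  WB = √145

Step 2: From PW = 9, WA = 5.33, and ∠PWA = 30°, by the law of cosines:
  PA² = PW² + WA² - 2·PW·WA·cos(30°) = 81 + 28.44 - 83.14 = 26.31
  PA ≈ 5.13

Step 3: From WA = 5.33, WE = 6, AE = 2, by the inverse law of cosines:
  cos(∠AWE) = (WA² + WE² - AE²) / (2·WA·WE)
  ∠AWE = 19.19°

Step 4: From AE = 2, AW = 5.33, EW = 6, by the inverse law of cosines:
  cos(∠EAW) = (AE² + AW² - EW²) / (2·AE·AW)
  ∠EAW = 99.59°

Step 5: From EA = 2, EW = 6, AW = 5.33, by the inverse law of cosines:
  cos(∠AEW) = (EA² + EW² - AW²) / (2·EA·EW)
  ∠AEW = 61.22°

Step 6: From BW = √145, WV = 8, and ∠BWV = 30°, by the law of cosines:
  BV² = BW² + WV² - 2·BW·WV·cos(30°) = 145 + 64 - 166.9 = 42.15
  BV ≈ 6.49

Step 7: From WB = √145, WP = 9, BP = 8, by the inverse law of cosines:
  cos(∠BWP) = (WB² + WP² - BP²) / (2·WB·WP)
  ∠BWP = 41.63°

Step 8: From PA = 5.13, PW = 9, AW = 5.33, by the inverse law of cosines:
  cos(∠APW) = (PA² + PW² - AW²) / (2·PA·PW)
  ∠APW = 31.33°

Step 9: From BP = 8, BW = √145, PW = 9, by the inverse law of cosines:
  cos(∠PBW) = (BP² + BW² - PW²) / (2·BP·BW)
  ∠PBW = 48.37°

Step 10: From AP = 5.13, AW = 5.33, PW = 9, by the inverse law of cosines:
  cos(∠PAW) = (AP² + AW² - PW²) / (2·AP·AW)
  ∠PAW = 118.67°

Step 11: From BV = 6.49, BW = √145, VW = 8, by the inverse law of cosines:
  cos(∠VBW) = (BV² + BW² - VW²) / (2·BV·BW)
  ∠VBW = 38.03°

Step 12: From VB = 6.49, VW = 8, BW = √145, by the inverse law of cosines:
  cos(∠BVW) = (VB² + VW² - BW²) / (2·VB·VW)
  ∠BVW = 111.97°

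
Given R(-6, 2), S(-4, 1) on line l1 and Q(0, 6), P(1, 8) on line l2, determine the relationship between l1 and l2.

Slope of line 1: m1 = (1 - 2)/(-4 - -6) = -1/2 = -1/2
Slope of line 2: m2 = (8 - 6)/(1 - 0) = 2/1 = 2
m1 * m2 = -1, so perpendicular.

Perpendicular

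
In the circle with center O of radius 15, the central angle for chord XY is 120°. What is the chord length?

Chord = 2(15) sin(60°) = 15*sqrt(3)

15*sqrt(3)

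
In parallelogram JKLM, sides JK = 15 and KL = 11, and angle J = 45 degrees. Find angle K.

In a parallelogram, consecutive angles are supplementary (sum to 180°).
angle K = 180 - angle J
angle K = 180 - 45
angle K = 135 degrees

135 degrees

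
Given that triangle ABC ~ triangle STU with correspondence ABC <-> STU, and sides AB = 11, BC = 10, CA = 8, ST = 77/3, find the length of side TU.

Since the triangles are similar, the ratio of corresponding sides is constant.
Scale factor k = ST / AB = 77/3 / 11 = 7/3
TU = k * BC = 7/3 * 10 = 70/3

70/3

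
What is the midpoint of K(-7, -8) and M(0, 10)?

The midpoint is the point halfway along the segment.
Move half the horizontal distance: -7 + (0 - -7)/2 = -7 + 7/2 = -7/2
Move half the vertical distance: -8 + (10 - -8)/2 = -8 + 18/2 = 1
Midpoint = (-7/2, 1)

(-7/2, 1)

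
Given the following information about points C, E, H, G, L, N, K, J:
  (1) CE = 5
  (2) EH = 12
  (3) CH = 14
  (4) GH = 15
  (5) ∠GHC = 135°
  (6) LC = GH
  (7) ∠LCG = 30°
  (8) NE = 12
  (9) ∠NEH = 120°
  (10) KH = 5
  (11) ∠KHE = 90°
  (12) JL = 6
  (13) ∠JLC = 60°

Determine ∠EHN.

Step 1: By the law of cosines on triangle HEN: HN² = 12² + 12² − 2·12·12·cos(120°) = 432, so HN = 12·√3.
Step 2: By the inverse law of cosines on triangle EHN: cos(∠EHN) = (12² + (12·√3)² − 12²) / (2·12·12·√3) = 432/498.83 = 0.866, so ∠EHN = 30°.

Therefore, the measure of angle ∠EHN = 30°.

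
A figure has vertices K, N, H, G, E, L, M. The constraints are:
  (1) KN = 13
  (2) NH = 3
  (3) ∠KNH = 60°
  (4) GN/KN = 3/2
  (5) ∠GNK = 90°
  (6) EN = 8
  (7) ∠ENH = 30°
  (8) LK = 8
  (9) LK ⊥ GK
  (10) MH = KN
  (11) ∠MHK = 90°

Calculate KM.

From the given relations: MH = KN = 13.
Step 1: By the law of cosines on triangle HNK: HK² = 3² + 13² − 2·3·13·cos(60°) = 139, so HK = √139.
Step 2: By the law of cosines on triangle KHM: KM² = √139² + 13² − 2·√139·13·cos(90°) = 308, so KM = 2·√77.

Therefore, the length of KM = 2·√77.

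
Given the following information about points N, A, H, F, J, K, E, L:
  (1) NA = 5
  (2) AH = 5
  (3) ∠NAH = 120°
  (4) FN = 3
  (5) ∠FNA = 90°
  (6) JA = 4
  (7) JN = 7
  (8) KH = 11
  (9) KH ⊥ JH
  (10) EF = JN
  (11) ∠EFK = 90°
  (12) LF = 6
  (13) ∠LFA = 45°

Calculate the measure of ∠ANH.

Step 1: By the law of cosines on triangle NAH: NH² = 5² + 5² − 2·5·5·cos(120°) = 75, so NH = 5·√3.
Step 2: By the inverse law of cosines on triangle ANH: cos(∠ANH) = (5² + (5·√3)² − 5²) / (2·5·5·√3) = 75/86.6 = 0.866, so ∠ANH = 30°.

Therefore, the measure of angle ∠ANH = 30°.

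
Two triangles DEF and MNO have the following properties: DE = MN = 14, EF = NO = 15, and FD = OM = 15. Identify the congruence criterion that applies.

The given information provides:
DE = MN = 14, EF = NO = 15, and FD = OM = 15
This matches the SSS congruence theorem.
All three pairs of corresponding sides are equal (Side-Side-Side).

SSS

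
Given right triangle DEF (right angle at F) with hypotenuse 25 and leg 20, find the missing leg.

Rearranging the Pythagorean theorem to solve for the unknown leg:
leg^2 = hypotenuse^2 - known_leg^2 = 625 - 400 = 225
leg = sqrt(225) = 15.

15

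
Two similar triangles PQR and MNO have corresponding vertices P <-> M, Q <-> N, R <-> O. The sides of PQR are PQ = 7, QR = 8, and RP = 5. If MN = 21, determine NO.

k = 21/7 = 3. NO = 3 * 8 = 24.

24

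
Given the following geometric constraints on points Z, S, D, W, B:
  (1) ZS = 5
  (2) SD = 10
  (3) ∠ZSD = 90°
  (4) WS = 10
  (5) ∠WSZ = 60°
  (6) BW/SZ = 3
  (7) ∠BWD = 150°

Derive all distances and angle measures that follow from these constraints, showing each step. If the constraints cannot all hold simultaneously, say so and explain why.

The constraints are consistent.

From the given relations:
  BW = 3·SZ = 3·5 = 15

Step 1: From ZS = 5, SD = 10, and ∠ZSD = 90°, by the law of cosines:
  ZD² = ZS² + SD² - 2·ZS·SD·cos(90°) = 25 + 100 - 0 = 125
  ZD = 5·√5

Step 2: From ZS = 5, SW = 10, and ∠ZSW = 60°, by the law of cosines:
  ZW² = ZS² + SW² - 2·ZS·SW·cos(60°) = 25 + 100 - 50 = 75
  ZW = 5·√3

Step 3: From ZD = 5·√5, ZS = 5, DS = 10, by the inverse law of cosines:
  cos(∠DZS) = (ZD² + ZS² - DS²) / (2·ZD·ZS)
  ∠DZS = 63.43°

Step 4: From ZS = 5, ZW = 5·√3, SW = 10, by the inverse law of cosines:
  cos(∠SZW) = (ZS² + ZW² - SW²) / (2·ZS·ZW)
  ∠SZW = 90°

Step 5: From DS = 10, DZ = 5·√5, SZ = 5, by the inverse law of cosines:
  cos(∠SDZ) = (DS² + DZ² - SZ²) / (2·DS·DZ)
  ∠SDZ = 26.57°

Step 6: From WS = 10, WZ = 5·√3, SZ = 5, by the inverse law of cosines:
  cos(∠SWZ) = (WS² + WZ² - SZ²) / (2·WS·WZ)
  ∠SWZ = 30°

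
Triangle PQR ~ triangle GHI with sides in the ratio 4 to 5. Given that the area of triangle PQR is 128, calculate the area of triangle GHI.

For similar figures, the area ratio equals the square of the side ratio.
Side ratio (PQR to GHI) = 4:5, so area ratio = 4^2:5^2 = 16:25.
If the area of PQR is 128, then the area of GHI = 128 * (25/16) = 200.

200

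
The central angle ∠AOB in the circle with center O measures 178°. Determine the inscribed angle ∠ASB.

Inscribed angle = 178° / 2 = 89° (inscribed angle theorem).

89°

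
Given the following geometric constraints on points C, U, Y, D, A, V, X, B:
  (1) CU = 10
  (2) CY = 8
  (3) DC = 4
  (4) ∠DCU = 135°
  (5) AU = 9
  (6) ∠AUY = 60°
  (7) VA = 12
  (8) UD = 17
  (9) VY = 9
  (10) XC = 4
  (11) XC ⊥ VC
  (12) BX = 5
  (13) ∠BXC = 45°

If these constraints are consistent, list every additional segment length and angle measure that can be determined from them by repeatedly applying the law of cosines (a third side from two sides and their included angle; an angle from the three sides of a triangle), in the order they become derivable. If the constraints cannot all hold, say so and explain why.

These constraints are not satisfiable: by the triangle inequality in triangle CUD, (1) CU = 10 and (3) DC = 4 force UD ≤ 10 + 4 = 14, but (8) says UD = 17. No planar figure meets all of them, so nothing further can be derived.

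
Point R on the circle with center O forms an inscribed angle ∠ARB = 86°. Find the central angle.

By the inscribed angle theorem, the central angle is twice the inscribed angle.
Central angle = 2 × 86° = 172°

172°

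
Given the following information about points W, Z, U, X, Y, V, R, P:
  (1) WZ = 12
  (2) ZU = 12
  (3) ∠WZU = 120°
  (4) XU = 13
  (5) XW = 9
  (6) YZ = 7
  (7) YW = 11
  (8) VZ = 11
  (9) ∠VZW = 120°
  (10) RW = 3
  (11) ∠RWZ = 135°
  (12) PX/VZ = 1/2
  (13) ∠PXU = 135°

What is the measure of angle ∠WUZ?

Step 1: By the law of cosines on triangle UZW: UW² = 12² + 12² − 2·12·12·cos(120°) = 432, so UW = 12·√3.
Step 2: By the inverse law of cosines on triangle WUZ: cos(∠WUZ) = ((12·√3)² + 12² − 12²) / (2·12·√3·12) = 432/498.83 = 0.866, so ∠WUZ = 30°.

Therefore, the measure of angle ∠WUZ = 30°.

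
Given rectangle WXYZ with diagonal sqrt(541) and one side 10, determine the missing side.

b = sqrt(d^2 - a^2) = sqrt(541 - 100) = sqrt(441) = 21

21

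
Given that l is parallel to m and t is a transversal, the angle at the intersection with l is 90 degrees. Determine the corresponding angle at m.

Corresponding angles formed by parallel lines and a transversal are equal.
The given angle is 90 degrees.
The corresponding angle = 90 degrees.

90 degrees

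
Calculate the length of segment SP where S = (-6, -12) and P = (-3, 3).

d = sqrt((-3 - -6)^2 + (3 - -12)^2)
d = sqrt(3^2 + 15^2)
d = sqrt(9 + 225)
d = sqrt(234) = 3*sqrt(26)

3*sqrt(26)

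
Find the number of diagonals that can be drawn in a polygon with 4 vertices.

The number of diagonals in an n-gon is n(n - 3)/2.
For n = 4: 4(4 - 3)/2 = 4 × 1 / 2 = 2.

2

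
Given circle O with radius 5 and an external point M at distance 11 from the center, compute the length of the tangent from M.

Let T be the point of tangency. Then OT ⊥ MT (radius ⊥ tangent).
In right triangle OTM: OM² = OT² + MT²
11² = 5² + MT²
MT² = 96, MT = 4*sqrt(6)

4*sqrt(6)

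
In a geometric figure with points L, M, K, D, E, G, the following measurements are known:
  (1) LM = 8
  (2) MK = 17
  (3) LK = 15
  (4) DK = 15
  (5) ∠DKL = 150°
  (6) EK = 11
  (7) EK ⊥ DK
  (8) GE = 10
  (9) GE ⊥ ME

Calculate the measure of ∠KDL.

Step 1: By the law of cosines on triangle DKL: DL² = 15² + 15² − 2·15·15·cos(150°) = 839.71, so DL ≈ 28.98.
Step 2: By the inverse law of cosines on triangle KDL: cos(∠KDL) = (15² + 28.98² − 15²) / (2·15·28.98) = 839.71/869.33 = 0.9659, so ∠KDL = 15°.

Therefore, the measure of angle ∠KDL = 15°.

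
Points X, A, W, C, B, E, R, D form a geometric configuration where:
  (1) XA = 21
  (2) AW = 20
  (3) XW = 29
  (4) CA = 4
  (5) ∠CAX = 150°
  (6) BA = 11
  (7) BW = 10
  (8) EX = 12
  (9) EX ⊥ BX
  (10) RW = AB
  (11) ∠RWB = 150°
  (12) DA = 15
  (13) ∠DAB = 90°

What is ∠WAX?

Step 1: By the inverse law of cosines on triangle WAX: cos(∠WAX) = (20² + 21² − 29²) / (2·20·21) = 0/840 = 0, so ∠WAX = 90°.

Therefore, the measure of angle ∠WAX = 90°.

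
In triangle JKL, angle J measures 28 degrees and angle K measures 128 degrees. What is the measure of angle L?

By the triangle angle sum property, the three interior angles of any triangle add up to 180°.
We know angle J = 28° and angle K = 128°, so their sum is 156°.
Therefore angle L = 180° - 156° = 24°.

24 degrees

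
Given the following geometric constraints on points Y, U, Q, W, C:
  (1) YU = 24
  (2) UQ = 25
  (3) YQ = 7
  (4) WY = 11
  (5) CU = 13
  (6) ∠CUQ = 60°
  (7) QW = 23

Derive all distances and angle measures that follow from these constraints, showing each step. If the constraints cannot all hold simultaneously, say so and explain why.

These constraints are not satisfiable: by the triangle inequality in triangle YQW, (3) YQ = 7 and (4) WY = 11 force QW ≤ 7 + 11 = 18, but (7) says QW = 23. No planar figure meets all of them, so nothing further can be derived.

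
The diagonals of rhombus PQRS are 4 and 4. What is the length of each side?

Half-diagonals are 2 and 2. side = sqrt(2^2 + 2^2) = sqrt(8) = 2*sqrt(2)

2*sqrt(2)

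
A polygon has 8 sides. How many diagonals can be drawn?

The number of diagonals in an n-gon is n(n - 3)/2.
For n = 8: 8(8 - 3)/2 = 8 × 5 / 2 = 20.

20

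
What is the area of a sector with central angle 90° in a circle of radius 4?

Sector area = π(4²)(1/4) = 4*pi

4*pi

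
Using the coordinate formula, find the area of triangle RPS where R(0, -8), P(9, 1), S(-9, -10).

Shoelace: Area = (1/2)|0(1--10) + 9(-10--8) + -9(-8-1)| = (1/2)(63) = 63/2

63/2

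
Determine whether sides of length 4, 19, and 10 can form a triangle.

Check the triangle inequality: 4 + 10 = 14 ≤ 19.
Since the sum of two sides does not exceed the third, no triangle can be formed.

No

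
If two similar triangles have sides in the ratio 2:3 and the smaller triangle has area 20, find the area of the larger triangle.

Area ratio = (2/3)^2 = 4/9. Area of the larger triangle = 20 * 9/4 = 45.

45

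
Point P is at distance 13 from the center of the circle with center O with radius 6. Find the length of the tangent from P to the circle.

The tangent, radius, and line from the external point to the center form a right triangle.
The right angle is where the tangent meets the radius.
By the Pythagorean theorem: tangent² + 6² = 13²
tangent² = 169 - 36 = 133
tangent = sqrt(133)

sqrt(133)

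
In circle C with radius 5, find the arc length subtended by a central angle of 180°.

Arc length = 2πr × θ/360
= 2π × 5 × 1/2
= 5*pi

5*pi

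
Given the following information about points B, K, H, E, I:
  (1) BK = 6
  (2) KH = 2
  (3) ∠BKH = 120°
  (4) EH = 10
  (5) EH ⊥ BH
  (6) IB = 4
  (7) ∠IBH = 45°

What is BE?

Step 1: By the law of cosines on triangle BKH: BH² = 6² + 2² − 2·6·2·cos(120°) = 52, so BH = 2·√13.
Step 2: By the law of cosines on triangle BHE: BE² = (2·√13)² + 10² − 2·2·√13·10·cos(90°) = 152, so BE = 2·√38.

Therefore, the length of BE = 2·√38.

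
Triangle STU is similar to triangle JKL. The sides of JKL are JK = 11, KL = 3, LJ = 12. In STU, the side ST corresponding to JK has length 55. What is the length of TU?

Since the triangles are similar, the ratio of corresponding sides is constant.
Scale factor k = ST / JK = 55 / 11 = 5
TU = k * KL = 5 * 3 = 15

15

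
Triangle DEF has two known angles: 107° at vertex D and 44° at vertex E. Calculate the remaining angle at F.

The interior angles sum to 180°: angle F = 180 - 107 - 44 = 29°.
The triangle is obtuse (angles 107°, 44°, 29°).

29 degrees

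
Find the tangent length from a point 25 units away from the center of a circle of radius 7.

Let T be the point of tangency. Then CT ⊥ XT (radius ⊥ tangent).
In right triangle CTX: CX² = CT² + XT²
25² = 7² + XT²
XT² = 576, XT = 24

24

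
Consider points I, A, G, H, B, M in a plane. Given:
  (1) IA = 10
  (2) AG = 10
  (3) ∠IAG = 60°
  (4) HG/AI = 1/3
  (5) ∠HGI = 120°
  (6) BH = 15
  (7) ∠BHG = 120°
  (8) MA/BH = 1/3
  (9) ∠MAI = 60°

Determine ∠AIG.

Step 1: By the law of cosines on triangle IAG: IG² = 10² + 10² − 2·10·10·cos(60°) = 100, so IG = 10.
Step 2: By the inverse law of cosines on triangle AIG: cos(∠AIG) = (10² + 10² − 10²) / (2·10·10) = 100/200 = 0.5, so ∠AIG = 60°.

Therefore, the measure of angle ∠AIG = 60°.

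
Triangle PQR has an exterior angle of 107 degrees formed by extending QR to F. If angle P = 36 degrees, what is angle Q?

angle Q = 107 - 36 = 71 degrees (exterior angle theorem).

71 degrees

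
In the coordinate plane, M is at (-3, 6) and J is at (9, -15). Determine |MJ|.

The horizontal distance is |9 - -3| = 12 and the vertical distance is |-15 - 6| = 21.
By the Pythagorean theorem, d = sqrt(12^2 + 21^2) = sqrt(585) = 3*sqrt(65).

3*sqrt(65)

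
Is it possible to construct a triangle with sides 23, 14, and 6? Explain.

Check the triangle inequality: 14 + 6 = 20 ≤ 23.
Since the sum of two sides does not exceed the third, no triangle can be formed.

No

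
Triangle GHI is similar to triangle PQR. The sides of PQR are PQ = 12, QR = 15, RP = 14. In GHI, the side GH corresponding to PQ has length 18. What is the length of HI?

Since the triangles are similar, the ratio of corresponding sides is constant.
Scale factor k = GH / PQ = 18 / 12 = 3/2
HI = k * QR = 3/2 * 15 = 45/2

45/2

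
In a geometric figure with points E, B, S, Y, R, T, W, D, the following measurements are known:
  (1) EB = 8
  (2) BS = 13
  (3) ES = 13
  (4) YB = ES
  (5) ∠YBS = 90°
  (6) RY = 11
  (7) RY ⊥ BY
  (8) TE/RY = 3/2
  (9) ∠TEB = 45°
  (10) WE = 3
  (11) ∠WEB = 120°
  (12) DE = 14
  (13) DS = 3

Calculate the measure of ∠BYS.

From the given relations: YB = ES = 13.
Step 1: By the law of cosines on triangle YBS: YS² = 13² + 13² − 2·13·13·cos(90°) = 338, so YS = 13·√2.
Step 2: By the inverse law of cosines on triangle BYS: cos(∠BYS) = (13² + (13·√2)² − 13²) / (2·13·13·√2) = 338/478 = 0.7071, so ∠BYS = 45°.

Therefore, the measure of angle ∠BYS = 45°.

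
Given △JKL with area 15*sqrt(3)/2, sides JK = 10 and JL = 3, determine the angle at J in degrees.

Area = (1/2) * a * b * sin(C)
sin(C) = 2 * Area / (a * b)
sin(C) = 2 * 15*sqrt(3)/2 / (10 * 3)
sin(C) = sqrt(3)/2
C = arcsin(sqrt(3)/2) = 60°
Since sin(180° - C) = sin(C), the obtuse angle 120° gives the same area, so C = 60° or C = 120°.

60° or 120°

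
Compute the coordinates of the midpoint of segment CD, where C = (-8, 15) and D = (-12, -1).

M = ((x₁ + x₂)/2, (y₁ + y₂)/2)
= ((-8 + -12)/2, (15 + -1)/2)
= (-20/2, 14/2) = (-10, 7)

(-10, 7)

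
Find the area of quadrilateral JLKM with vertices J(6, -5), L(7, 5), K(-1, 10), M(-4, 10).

Using the Shoelace formula for a quadrilateral (vertices in order):
Area = (1/2)|sum of (x_i * y_(i+1) - x_(i+1) * y_i)|
Terms: (6*5 - 7*-5) = 65, (7*10 - -1*5) = 75, (-1*10 - -4*10) = 30, (-4*-5 - 6*10) = -40
Sum = 130
Area = (1/2)(130) = 65

65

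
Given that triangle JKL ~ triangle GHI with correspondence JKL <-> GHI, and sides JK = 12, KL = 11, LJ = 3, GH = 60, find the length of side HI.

Since the triangles are similar, the ratio of corresponding sides is constant.
Scale factor k = GH / JK = 60 / 12 = 5
HI = k * KL = 5 * 11 = 55

55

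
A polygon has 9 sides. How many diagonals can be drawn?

The number of diagonals in an n-gon is n(n - 3)/2.
For n = 9: 9(9 - 3)/2 = 9 × 6 / 2 = 27.

27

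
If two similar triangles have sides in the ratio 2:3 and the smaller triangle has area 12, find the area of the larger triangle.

For similar figures, the area ratio equals the square of the side ratio.
Side ratio (the smaller triangle to the larger triangle) = 2:3, so area ratio = 2^2:3^2 = 4:9.
If the area of the smaller triangle is 12, then the area of the larger triangle = 12 * (9/4) = 27.

27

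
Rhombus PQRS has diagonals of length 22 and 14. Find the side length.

Half-diagonals are 11 and 7. side = sqrt(11^2 + 7^2) = sqrt(170)

sqrt(170)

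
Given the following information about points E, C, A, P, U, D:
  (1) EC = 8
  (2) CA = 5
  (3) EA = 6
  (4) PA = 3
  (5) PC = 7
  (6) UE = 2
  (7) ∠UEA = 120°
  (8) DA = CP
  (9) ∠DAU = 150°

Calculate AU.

Step 1: By the law of cosines on triangle AEU: AU² = 6² + 2² − 2·6·2·cos(120°) = 52, so AU = 2·√13.

Therefore, the length of AU = 2·√13.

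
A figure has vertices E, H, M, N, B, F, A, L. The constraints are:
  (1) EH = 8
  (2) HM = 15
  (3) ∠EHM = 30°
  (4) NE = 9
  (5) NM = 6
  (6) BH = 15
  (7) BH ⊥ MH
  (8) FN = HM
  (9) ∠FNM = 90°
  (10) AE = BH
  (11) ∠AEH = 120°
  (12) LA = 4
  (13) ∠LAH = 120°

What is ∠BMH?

Step 1: By the law of cosines on triangle MHB: MB² = 15² + 15² − 2·15·15·cos(90°) = 450, so MB = 15·√2.
Step 2: By the inverse law of cosines on triangle BMH: cos(∠BMH) = ((15·√2)² + 15² − 15²) / (2·15·√2·15) = 450/636.4 = 0.7071, so ∠BMH = 45°.

Therefore, the measure of angle ∠BMH = 45°.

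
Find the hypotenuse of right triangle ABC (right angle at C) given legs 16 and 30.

In a right triangle, the square of the hypotenuse equals the sum of the squares of the two legs.
The legs are 16 and 30, so the hypotenuse = sqrt(256 + 900) = sqrt(1156) = 34.

34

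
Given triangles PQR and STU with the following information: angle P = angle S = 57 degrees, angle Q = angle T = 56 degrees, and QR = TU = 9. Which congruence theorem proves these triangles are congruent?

The given information matches AAS: Two pairs of corresponding angles and a non-included side are equal (Angle-Angle-Side).

AAS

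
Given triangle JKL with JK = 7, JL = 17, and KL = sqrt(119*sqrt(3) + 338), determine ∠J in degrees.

When all three sides of a triangle are known, the law of cosines can be rearranged to find any angle.
cos(C) = (a² + b² - c²) / (2ab) gives cos(J) = -sqrt(3)/2.
Taking the inverse cosine: J = 150°.

150°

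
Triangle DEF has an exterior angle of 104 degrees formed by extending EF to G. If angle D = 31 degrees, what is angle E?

The exterior angle theorem states that an exterior angle equals the sum of the two non-adjacent interior angles.
So 104 = 31 + angle E, which gives angle E = 104 - 31 = 73 degrees.

73 degrees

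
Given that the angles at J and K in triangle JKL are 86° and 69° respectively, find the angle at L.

By the triangle angle sum property, the three interior angles of any triangle add up to 180°.
We know angle J = 86° and angle K = 69°, so their sum is 155°.
Therefore angle L = 180° - 155° = 25°.

25 degrees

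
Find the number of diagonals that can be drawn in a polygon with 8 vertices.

The number of diagonals in an n-gon is n(n - 3)/2.
For n = 8: 8(8 - 3)/2 = 8 × 5 / 2 = 20.

20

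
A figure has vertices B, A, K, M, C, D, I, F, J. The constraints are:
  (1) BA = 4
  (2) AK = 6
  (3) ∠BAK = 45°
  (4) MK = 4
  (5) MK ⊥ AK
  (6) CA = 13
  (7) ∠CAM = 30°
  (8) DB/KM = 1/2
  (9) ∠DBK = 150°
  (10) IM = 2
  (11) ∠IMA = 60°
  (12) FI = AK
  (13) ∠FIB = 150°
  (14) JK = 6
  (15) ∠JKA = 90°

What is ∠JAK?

Step 1: By the law of cosines on triangle AKJ: AJ² = 6² + 6² − 2·6·6·cos(90°) = 72, so AJ = 6·√2.
Step 2: By the inverse law of cosines on triangle JAK: cos(∠JAK) = ((6·√2)² + 6² − 6²) / (2·6·√2·6) = 72/101.82 = 0.7071, so ∠JAK = 45°.

Therefore, the measure of angle ∠JAK = 45°.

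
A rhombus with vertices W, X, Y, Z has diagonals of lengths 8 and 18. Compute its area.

Area of a rhombus = (d1 * d2) / 2
Area = (8 * 18) / 2
Area = 144 / 2
Area = 72

72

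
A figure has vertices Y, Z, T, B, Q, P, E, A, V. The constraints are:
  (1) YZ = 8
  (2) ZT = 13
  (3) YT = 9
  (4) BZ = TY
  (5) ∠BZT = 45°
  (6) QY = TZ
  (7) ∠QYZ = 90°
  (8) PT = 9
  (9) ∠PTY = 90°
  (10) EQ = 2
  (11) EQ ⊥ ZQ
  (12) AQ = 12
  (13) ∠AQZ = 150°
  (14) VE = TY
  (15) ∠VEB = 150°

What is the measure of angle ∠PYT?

Step 1: By the law of cosines on triangle YTP: YP² = 9² + 9² − 2·9·9·cos(90°) = 162, so YP = 9·√2.
Step 2: By the inverse law of cosines on triangle PYT: cos(∠PYT) = ((9·√2)² + 9² − 9²) / (2·9·√2·9) = 162/229.1 = 0.7071, so ∠PYT = 45°.

Therefore, the measure of angle ∠PYT = 45°.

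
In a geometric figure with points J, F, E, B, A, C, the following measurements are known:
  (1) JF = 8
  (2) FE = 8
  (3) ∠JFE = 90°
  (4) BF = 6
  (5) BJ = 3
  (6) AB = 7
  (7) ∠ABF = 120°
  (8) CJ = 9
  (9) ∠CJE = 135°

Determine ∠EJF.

Step 1: By the law of cosines on triangle JFE: JE² = 8² + 8² − 2·8·8·cos(90°) = 128, so JE = 8·√2.
Step 2: By the inverse law of cosines on triangle EJF: cos(∠EJF) = ((8·√2)² + 8² − 8²) / (2·8·√2·8) = 128/181.02 = 0.7071, so ∠EJF = 45°.

Therefore, the measure of angle ∠EJF = 45°.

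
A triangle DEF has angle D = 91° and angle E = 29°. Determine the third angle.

angle F = 180 - 91 - 29 = 60 degrees.

60 degrees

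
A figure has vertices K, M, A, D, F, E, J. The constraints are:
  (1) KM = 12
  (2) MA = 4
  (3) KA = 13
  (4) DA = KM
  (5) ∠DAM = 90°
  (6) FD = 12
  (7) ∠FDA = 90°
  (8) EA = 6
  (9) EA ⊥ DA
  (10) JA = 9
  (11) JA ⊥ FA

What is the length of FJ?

From the given relations: DA = KM = 12.
Step 1: By the law of cosines on triangle FDA: FA² = 12² + 12² − 2·12·12·cos(90°) = 288, so FA = 12·√2.
Step 2: By the law of cosines on triangle FAJ: FJ² = (12·√2)² + 9² − 2·12·√2·9·cos(90°) = 369, so FJ = 3·√41.

Therefore, the length of FJ = 3·√41.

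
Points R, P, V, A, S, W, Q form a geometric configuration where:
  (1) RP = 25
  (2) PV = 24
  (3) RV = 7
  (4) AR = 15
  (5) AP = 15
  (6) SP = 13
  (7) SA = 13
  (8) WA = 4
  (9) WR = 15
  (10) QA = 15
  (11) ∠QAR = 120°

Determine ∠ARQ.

Step 1: By the law of cosines on triangle RAQ: RQ² = 15² + 15² − 2·15·15·cos(120°) = 675, so RQ = 15·√3.
Step 2: By the inverse law of cosines on triangle ARQ: cos(∠ARQ) = (15² + (15·√3)² − 15²) / (2·15·15·√3) = 675/779.42 = 0.866, so ∠ARQ = 30°.

Therefore, the measure of angle ∠ARQ = 30°.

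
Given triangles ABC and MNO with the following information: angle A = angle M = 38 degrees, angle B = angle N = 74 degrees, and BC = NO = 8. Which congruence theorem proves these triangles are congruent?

The given information matches AAS: Two pairs of corresponding angles and a non-included side are equal (Angle-Angle-Side).

AAS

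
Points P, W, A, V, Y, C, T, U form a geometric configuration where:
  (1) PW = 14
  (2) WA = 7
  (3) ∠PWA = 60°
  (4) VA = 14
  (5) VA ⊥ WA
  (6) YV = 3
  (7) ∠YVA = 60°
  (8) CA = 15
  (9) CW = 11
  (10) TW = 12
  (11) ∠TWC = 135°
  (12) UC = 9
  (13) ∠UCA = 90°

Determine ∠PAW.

Step 1: By the law of cosines on triangle AWP: AP² = 7² + 14² − 2·7·14·cos(60°) = 147, so AP = 7·√3.
Step 2: By the inverse law of cosines on triangle PAW: cos(∠PAW) = ((7·√3)² + 7² − 14²) / (2·7·√3·7) = 0/169.74 = 0, so ∠PAW = 90°.

Therefore, the measure of angle ∠PAW = 90°.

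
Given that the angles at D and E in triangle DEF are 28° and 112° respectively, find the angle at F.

By the triangle angle sum property, the three interior angles of any triangle add up to 180°.
We know angle D = 28° and angle E = 112°, so their sum is 140°.
Therefore angle F = 180° - 140° = 40°.

40 degrees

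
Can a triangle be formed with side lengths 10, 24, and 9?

Check the triangle inequality: 10 + 9 = 19 ≤ 24.
Since the sum of two sides does not exceed the third, no triangle can be formed.

No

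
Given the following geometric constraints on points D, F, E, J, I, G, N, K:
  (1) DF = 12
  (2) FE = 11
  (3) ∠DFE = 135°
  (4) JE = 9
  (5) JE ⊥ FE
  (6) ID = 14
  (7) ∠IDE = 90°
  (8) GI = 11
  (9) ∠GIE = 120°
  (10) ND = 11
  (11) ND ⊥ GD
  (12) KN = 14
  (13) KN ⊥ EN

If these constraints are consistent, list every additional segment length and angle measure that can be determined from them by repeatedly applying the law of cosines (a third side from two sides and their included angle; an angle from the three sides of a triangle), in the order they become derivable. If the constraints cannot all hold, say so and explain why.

The constraints are consistent. Derivable facts, in order:
After 1 step:
- DE ≈ 21.25
- FJ ≈ 14.21
After 2 steps:
- EI ≈ 25.45
- ∠DEF = 23.53°
- ∠EDF = 21.47°
- ∠EFJ = 39.29°
- ∠EJF = 50.71°
After 3 steps:
- EG ≈ 32.38
- ∠DEI = 33.37°
- ∠DIE = 56.63°
After 4 steps:
- ∠EGI = 42.89°
- ∠GEI = 17.11°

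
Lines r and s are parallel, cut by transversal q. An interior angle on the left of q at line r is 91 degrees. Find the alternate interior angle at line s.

Alternate interior angles are equal: 91 degrees.

91 degrees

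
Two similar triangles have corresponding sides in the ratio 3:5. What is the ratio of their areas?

Area scales with the square of linear dimensions. If every length is multiplied by 3/5, then the area is multiplied by (3/5)^2 = 9/25.
The area ratio is 9:25.

9:25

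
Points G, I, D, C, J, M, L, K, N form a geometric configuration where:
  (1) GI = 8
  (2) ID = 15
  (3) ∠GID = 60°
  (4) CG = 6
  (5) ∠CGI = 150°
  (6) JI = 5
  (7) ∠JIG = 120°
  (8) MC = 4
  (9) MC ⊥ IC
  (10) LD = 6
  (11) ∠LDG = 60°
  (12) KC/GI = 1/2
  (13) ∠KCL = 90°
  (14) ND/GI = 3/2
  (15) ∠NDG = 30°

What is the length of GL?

Step 1: By the law of cosines on triangle GID: GD² = 8² + 15² − 2·8·15·cos(60°) = 169, so GD = 13.
Step 2: By the law of cosines on triangle GDL: GL² = 13² + 6² − 2·13·6·cos(60°) = 127, so GL = √127.

Therefore, the length of GL = √127.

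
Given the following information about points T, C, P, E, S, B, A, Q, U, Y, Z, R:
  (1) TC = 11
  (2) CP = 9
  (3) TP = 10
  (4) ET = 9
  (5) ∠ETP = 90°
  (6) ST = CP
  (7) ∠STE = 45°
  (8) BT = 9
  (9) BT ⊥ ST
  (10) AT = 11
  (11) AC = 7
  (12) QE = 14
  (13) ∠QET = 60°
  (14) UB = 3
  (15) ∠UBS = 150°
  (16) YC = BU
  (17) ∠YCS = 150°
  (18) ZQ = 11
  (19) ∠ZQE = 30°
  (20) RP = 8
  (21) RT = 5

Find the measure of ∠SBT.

From the given relations: ST = CP = 9.
Step 1: By the law of cosines on triangle BTS: BS² = 9² + 9² − 2·9·9·cos(90°) = 162, so BS = 9·√2.
Step 2: By the inverse law of cosines on triangle SBT: cos(∠SBT) = ((9·√2)² + 9² − 9²) / (2·9·√2·9) = 162/229.1 = 0.7071, so ∠SBT = 45°.

Therefore, the measure of angle ∠SBT = 45°.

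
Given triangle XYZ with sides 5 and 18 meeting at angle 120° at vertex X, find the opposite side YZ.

When two sides and the included angle are known, the law of cosines gives the third side.
c^2 = a^2 + b^2 - 2ab cos(C) generalizes the Pythagorean theorem to non-right triangles.
Here: YZ^2 = 25 + 324 - 180*(-1/2) = 439
YZ = sqrt(439)

sqrt(439)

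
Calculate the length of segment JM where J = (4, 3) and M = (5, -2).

The horizontal distance is |5 - 4| = 1 and the vertical distance is |-2 - 3| = 5.
By the Pythagorean theorem, d = sqrt(1^2 + 5^2) = sqrt(26).

sqrt(26)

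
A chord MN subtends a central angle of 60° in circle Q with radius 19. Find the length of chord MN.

Chord length = 2r sin(θ/2)
= 2 × 19 × sin(60°/2)
= 2 × 19 × sin(30°)
= 19

19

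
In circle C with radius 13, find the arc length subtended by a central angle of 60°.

Arc length = 2πr × θ/360
= 2π × 13 × 1/6
= 13*pi/3

13*pi/3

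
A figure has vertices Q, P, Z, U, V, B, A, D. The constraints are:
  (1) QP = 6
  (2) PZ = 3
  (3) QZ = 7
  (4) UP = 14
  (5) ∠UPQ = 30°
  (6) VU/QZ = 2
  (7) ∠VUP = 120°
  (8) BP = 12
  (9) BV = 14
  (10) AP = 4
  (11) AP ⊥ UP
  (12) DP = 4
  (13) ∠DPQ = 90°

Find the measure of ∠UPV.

From the given relations: VU = 2·QZ = 2·7 = 14.
Step 1: By the law of cosines on triangle PUV: PV² = 14² + 14² − 2·14·14·cos(120°) = 588, so PV = 14·√3.
Step 2: By the inverse law of cosines on triangle UPV: cos(∠UPV) = (14² + (14·√3)² − 14²) / (2·14·14·√3) = 588/678.96 = 0.866, so ∠UPV = 30°.

Therefore, the measure of angle ∠UPV = 30°.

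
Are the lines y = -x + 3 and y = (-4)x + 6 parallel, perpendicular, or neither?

Slope of line 1: m1 = -1
Slope of line 2: m2 = -4
m1 != m2 and m1*m2 = 4 != -1. Neither.

Neither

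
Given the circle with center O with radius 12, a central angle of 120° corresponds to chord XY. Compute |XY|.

Drop a perpendicular from the center to the chord, bisecting both the chord and the central angle.
Each half-chord = r sin(θ/2) = 12 sin(60°).
The full chord = 2 × 12 × sin(60°) = 12*sqrt(3).

12*sqrt(3)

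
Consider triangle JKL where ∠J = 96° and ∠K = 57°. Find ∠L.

By the triangle angle sum property, the three interior angles of any triangle add up to 180°.
We know angle J = 96° and angle K = 57°, so their sum is 153°.
Therefore angle L = 180° - 153° = 27°.

27 degrees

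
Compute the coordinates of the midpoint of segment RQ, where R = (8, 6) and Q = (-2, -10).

The midpoint is the average of the coordinates:
x: (8 + -2)/2 = 3
y: (6 + -10)/2 = -2
Midpoint = (3, -2)

(3, -2)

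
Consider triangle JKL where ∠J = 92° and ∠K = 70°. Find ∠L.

Let angle L = x. Then 92 + 70 + x = 180.
x = 180 - 162 = 18 degrees.

18 degrees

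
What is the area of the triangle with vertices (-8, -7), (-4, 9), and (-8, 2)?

Using the Shoelace formula for a triangle:
Area = (1/2)|x0(y1 - y2) + x1(y2 - y0) + x2(y0 - y1)|
Area = (1/2)|-8(9 - 2) + -4(2 - -7) + -8(-7 - 9)|
Area = (1/2)|-56 + -36 + 128|
Area = (1/2)|36|
Area = (1/2)(36)
Area = 18

18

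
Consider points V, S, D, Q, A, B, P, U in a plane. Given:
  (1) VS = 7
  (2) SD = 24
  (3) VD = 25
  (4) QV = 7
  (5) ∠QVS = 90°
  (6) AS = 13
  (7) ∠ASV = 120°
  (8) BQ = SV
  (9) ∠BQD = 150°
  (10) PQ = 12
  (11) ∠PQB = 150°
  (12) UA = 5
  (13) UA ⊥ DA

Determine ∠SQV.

Step 1: By the law of cosines on triangle QVS: QS² = 7² + 7² − 2·7·7·cos(90°) = 98, so QS = 7·√2.
Step 2: By the inverse law of cosines on triangle SQV: cos(∠SQV) = ((7·√2)² + 7² − 7²) / (2·7·√2·7) = 98/138.59 = 0.7071, so ∠SQV = 45°.

Therefore, the measure of angle ∠SQV = 45°.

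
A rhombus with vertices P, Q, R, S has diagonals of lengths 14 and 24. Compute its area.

The diagonals of a rhombus divide it into four right triangles.
Each triangle has legs 14/ 2 = 7 and 24/2 = 12, so each has area (1/2)*7*12 = 42.
Four such triangles give total area = (d1 * d2) / 2 = 168.

168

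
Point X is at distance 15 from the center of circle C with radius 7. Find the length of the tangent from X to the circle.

Let T be the point of tangency. Then CT ⊥ XT (radius ⊥ tangent).
In right triangle CTX: CX² = CT² + XT²
15² = 7² + XT²
XT² = 176, XT = 4*sqrt(11)

4*sqrt(11)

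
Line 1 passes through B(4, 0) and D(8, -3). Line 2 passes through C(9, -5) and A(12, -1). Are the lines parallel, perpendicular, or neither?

Slope of line 1: m1 = (-3 - 0)/(8 - 4) = -3/4 = -3/4
Slope of line 2: m2 = (-1 - -5)/(12 - 9) = 4/3 = 4/3
Two lines are perpendicular when the product of their slopes is -1 (negative reciprocals).
m1 * m2 = (-3/4) * (4/3) = -1, confirming perpendicularity.

Perpendicular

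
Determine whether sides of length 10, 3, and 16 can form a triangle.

Check the triangle inequality: 10 + 3 = 13 ≤ 16.
Since the sum of two sides does not exceed the third, no triangle can be formed.

No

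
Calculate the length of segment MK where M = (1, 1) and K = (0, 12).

d = sqrt((-1)^2 + (11)^2) = sqrt(122)

sqrt(122)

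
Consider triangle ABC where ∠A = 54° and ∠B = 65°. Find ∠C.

angle C = 180 - 54 - 65 = 61 degrees.

61 degrees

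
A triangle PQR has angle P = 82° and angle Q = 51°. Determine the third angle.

By the triangle angle sum property, the three interior angles of any triangle add up to 180°.
We know angle P = 82° and angle Q = 51°, so their sum is 133°.
Therefore angle R = 180° - 133° = 47°.

47 degrees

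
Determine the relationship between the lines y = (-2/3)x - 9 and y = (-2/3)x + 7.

Slope of line 1: m1 = -2/3
Slope of line 2: m2 = -2/3
Since m1 = m2 = -2/3, the lines are parallel.

Parallel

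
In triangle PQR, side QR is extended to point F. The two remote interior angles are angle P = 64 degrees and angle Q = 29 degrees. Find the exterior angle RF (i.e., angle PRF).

Exterior angle = 64 + 29 = 93 degrees (exterior angle theorem).

93 degrees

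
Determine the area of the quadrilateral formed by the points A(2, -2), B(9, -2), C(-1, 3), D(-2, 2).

Using the Shoelace formula for a quadrilateral (vertices in order):
Area = (1/2)|sum of (x_i * y_(i+1) - x_(i+1) * y_i)|
Terms: (2*-2 - 9*-2) = 14, (9*3 - -1*-2) = 25, (-1*2 - -2*3) = 4, (-2*-2 - 2*2) = 0
Sum = 43
Area = (1/2)(43) = 43/2

43/2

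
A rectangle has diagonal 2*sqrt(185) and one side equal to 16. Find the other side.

b = sqrt(d^2 - a^2) = sqrt(740 - 256) = sqrt(484) = 22

22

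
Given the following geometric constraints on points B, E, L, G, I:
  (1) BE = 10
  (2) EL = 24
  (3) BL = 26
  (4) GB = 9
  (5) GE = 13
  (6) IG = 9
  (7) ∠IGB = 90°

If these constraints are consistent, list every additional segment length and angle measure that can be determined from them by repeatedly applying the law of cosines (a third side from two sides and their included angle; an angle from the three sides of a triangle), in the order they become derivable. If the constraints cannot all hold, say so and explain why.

The constraints are consistent. Derivable facts, in order:
After 1 step:
- BI = 9·√2
- ∠BEG = 43.69°
- ∠BEL = 90°
- ∠BGE = 50.13°
- ∠BLE = 22.62°
- ∠EBG = 86.18°
- ∠EBL = 67.38°
After 2 steps:
- ∠BIG = 45°
- ∠GBI = 45°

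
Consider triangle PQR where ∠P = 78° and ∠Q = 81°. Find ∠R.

angle R = 180 - 78 - 81 = 21 degrees.

21 degrees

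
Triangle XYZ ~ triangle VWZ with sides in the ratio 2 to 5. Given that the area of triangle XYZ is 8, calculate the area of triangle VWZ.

Area ratio = (2/5)^2 = 4/25. Area of VWZ = 8 * 25/4 = 50.

50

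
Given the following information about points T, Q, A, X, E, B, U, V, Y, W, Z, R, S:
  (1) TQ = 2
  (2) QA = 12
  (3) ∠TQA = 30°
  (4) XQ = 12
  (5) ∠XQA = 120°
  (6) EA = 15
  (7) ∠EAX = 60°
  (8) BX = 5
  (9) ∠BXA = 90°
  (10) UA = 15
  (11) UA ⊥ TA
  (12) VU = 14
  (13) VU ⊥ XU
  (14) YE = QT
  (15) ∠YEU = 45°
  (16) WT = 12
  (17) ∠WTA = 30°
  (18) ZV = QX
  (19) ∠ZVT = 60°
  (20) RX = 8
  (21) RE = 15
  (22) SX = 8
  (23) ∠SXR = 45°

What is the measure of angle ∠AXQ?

Step 1: By the law of cosines on triangle XQA: XA² = 12² + 12² − 2·12·12·cos(120°) = 432, so XA = 12·√3.
Step 2: By the inverse law of cosines on triangle AXQ: cos(∠AXQ) = ((12·√3)² + 12² − 12²) / (2·12·√3·12) = 432/498.83 = 0.866, so ∠AXQ = 30°.

Therefore, the measure of angle ∠AXQ = 30°.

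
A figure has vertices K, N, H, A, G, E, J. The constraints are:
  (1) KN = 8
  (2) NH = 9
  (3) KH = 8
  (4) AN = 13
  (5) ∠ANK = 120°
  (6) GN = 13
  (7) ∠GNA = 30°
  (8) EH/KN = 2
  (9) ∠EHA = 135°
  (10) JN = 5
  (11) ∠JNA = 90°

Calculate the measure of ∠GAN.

Step 1: By the law of cosines on triangle ANG: AG² = 13² + 13² − 2·13·13·cos(30°) = 45.28, so AG ≈ 6.73.
Step 2: By the inverse law of cosines on triangle GAN: cos(∠GAN) = (6.73² + 13² − 13²) / (2·6.73·13) = 45.28/174.96 = 0.2588, so ∠GAN = 75°.

Therefore, the measure of angle ∠GAN = 75°.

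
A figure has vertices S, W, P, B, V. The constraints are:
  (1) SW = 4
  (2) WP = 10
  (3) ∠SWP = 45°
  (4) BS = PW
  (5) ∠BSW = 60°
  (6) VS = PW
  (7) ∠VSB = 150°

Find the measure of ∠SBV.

From the given relations: BS = PW = 10; VS = PW = 10.
Step 1: By the law of cosines on triangle BSV: BV² = 10² + 10² − 2·10·10·cos(150°) = 373.21, so BV ≈ 19.32.
Step 2: By the inverse law of cosines on triangle SBV: cos(∠SBV) = (10² + 19.32² − 10²) / (2·10·19.32) = 373.21/386.37 = 0.9659, so ∠SBV = 15°.

Therefore, the measure of angle ∠SBV = 15°.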